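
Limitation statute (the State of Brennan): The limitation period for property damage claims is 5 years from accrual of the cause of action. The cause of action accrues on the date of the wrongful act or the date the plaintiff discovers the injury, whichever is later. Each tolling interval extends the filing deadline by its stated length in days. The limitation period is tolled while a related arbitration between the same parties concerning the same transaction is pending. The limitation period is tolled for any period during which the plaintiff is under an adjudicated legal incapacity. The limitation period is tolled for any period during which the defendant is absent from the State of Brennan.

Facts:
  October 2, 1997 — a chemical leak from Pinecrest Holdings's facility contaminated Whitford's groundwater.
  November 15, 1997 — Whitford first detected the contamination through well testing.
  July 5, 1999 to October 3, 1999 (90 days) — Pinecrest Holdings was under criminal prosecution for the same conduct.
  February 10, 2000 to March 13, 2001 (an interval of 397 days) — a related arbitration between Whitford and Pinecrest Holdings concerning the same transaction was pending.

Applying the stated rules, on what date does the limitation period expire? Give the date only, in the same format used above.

December 17, 2003

The claim accrued on November 15, 1997 — the later of the October 2, 1997 act and the November 15, 1997 discovery.
5 years from November 15, 1997 is November 15, 2002.
The pending related arbitration from February 10, 2000 to March 13, 2001 tolled the period for 397 days, extending the deadline to December 17, 2003.
The pending criminal prosecution from July 5, 1999 to October 3, 1999 does not toll the period, because no stated rule makes a criminal prosecution a tolling event.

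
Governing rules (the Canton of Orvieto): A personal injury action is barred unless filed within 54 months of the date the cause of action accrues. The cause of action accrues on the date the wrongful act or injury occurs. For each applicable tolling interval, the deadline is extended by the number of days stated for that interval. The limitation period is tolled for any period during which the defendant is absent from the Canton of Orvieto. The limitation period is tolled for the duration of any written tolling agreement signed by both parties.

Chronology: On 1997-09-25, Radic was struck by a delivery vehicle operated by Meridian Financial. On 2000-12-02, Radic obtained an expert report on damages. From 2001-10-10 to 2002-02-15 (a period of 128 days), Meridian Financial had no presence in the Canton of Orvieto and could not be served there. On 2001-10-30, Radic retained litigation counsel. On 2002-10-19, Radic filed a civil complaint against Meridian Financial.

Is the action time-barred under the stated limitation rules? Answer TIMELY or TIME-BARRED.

The claim accrued on 1997-09-25, when the wrongful act occurred.
Adding the 54 months base period to 1997-09-25 gives a deadline of 2002-03-25, before any tolling.
Because the defendant's absence from the jurisdiction ran from 2001-10-10 to 2002-02-15, the deadline is extended by 128 days to 2002-07-31.
Nothing else in the chronology tolls or restarts the period.
Filing on 2002-10-19 missed the 2002-07-31 deadline — the action is time-barred.

TIME-BARRED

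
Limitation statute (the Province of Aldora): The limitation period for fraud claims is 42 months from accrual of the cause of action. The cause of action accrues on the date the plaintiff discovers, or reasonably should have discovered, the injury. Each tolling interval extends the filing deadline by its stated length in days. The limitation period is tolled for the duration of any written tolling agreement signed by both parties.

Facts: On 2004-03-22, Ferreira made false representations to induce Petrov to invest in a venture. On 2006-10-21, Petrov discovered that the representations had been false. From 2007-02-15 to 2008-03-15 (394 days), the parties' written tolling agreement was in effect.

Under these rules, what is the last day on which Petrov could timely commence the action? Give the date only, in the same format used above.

Accrual is tied to discovery, so the period began on 2006-10-21 rather than on 2004-03-22 when the act occurred.
The untolled deadline — 42 months after 2006-10-21 — is 2010-04-21.
The written tolling agreement from 2007-02-15 to 2008-03-15 tolled the period for 394 days, extending the deadline to 2011-05-20.

2011-05-20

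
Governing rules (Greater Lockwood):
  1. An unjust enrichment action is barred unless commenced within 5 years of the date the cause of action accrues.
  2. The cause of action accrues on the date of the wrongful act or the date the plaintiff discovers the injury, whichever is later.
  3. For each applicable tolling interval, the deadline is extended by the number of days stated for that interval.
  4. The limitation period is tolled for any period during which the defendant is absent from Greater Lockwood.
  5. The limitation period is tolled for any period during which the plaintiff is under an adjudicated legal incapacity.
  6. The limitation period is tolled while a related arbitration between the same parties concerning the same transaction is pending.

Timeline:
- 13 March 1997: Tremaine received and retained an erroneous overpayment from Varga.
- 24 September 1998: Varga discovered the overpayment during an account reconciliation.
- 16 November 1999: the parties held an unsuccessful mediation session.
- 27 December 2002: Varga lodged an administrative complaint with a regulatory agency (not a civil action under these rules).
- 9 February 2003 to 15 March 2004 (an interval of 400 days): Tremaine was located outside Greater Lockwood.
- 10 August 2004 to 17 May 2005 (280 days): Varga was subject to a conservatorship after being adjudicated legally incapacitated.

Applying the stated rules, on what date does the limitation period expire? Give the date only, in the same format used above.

Taking the later of the act (13 March 1997) and discovery (24 September 1998), the claim accrued on 24 September 1998.
Adding the 5 years base period to 24 September 1998 gives a deadline of 24 September 2003, before any tolling.
The period was tolled for 400 days by the defendant's absence from the jurisdiction (9 February 2003 to 15 March 2004), pushing the deadline to 28 October 2004.
The period was tolled for 280 days by the plaintiff's legal incapacity (10 August 2004 to 17 May 2005), pushing the deadline to 4 August 2005.
The other events in the timeline have no effect on the limitation period under the stated rules.

4 August 2005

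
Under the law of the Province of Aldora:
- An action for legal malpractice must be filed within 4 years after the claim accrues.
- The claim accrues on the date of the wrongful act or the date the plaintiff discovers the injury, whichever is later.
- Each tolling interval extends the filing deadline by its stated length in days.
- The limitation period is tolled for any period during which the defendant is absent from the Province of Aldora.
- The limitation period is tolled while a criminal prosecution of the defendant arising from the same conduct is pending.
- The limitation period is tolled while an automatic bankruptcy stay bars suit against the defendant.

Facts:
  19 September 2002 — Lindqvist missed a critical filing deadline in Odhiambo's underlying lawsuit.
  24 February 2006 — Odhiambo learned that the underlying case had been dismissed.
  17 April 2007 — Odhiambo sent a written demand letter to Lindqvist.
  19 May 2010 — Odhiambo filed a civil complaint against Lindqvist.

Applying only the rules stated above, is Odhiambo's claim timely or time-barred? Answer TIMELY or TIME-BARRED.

Taking the later of the act (19 September 2002) and discovery (24 February 2006), the claim accrued on 24 February 2006.
Adding the 4 years base period to 24 February 2006 gives a deadline of 24 February 2010, before any tolling.
None of the other events listed affects the running of the period under the stated rules.
The 19 May 2010 filing falls after the 24 February 2010 deadline; the claim is time-barred.

TIME-BARRED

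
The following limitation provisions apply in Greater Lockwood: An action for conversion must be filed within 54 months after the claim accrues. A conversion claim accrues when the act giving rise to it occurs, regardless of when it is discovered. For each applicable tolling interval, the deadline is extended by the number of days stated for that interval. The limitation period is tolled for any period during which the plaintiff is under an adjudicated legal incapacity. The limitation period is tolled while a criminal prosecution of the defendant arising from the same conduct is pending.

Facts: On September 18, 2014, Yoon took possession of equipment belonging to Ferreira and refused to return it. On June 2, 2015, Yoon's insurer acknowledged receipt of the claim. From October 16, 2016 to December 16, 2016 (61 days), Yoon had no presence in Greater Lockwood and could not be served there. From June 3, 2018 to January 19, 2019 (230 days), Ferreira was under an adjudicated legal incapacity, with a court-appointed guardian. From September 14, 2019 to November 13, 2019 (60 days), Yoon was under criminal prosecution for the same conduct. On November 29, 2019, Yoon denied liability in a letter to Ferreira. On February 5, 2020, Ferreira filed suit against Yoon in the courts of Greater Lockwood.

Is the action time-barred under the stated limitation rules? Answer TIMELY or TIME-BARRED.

TIME-BARRED

The claim accrued on September 18, 2014, the date of the act.
The untolled deadline — 54 months after September 18, 2014 — is March 18, 2019.
Because the plaintiff's legal incapacity ran from June 3, 2018 to January 19, 2019, the deadline is extended by 230 days to November 3, 2019.
Because the pending criminal prosecution ran from September 14, 2019 to November 13, 2019, the deadline is extended by 60 days to January 2, 2020.
The defendant's absence from the jurisdiction from October 16, 2016 to December 16, 2016 does not toll the period, because no stated rule makes the defendant's absence a tolling event.
The other events in the timeline have no effect on the limitation period under the stated rules.
Ferreira filed on February 5, 2020, after the January 2, 2020 deadline, so the action is time-barred.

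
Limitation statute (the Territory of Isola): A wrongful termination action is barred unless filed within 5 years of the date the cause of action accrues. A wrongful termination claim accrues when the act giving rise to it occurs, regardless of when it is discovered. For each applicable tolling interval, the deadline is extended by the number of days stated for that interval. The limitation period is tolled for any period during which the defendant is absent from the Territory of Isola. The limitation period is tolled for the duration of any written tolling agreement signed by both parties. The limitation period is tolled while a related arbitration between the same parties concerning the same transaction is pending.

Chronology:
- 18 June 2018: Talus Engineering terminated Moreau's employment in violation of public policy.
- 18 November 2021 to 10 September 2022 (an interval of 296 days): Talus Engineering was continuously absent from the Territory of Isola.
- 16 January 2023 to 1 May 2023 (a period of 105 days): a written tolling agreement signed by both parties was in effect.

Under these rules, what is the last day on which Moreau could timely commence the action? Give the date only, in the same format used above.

The cause of action accrued on 18 June 2018, the date of the act.
5 years from 18 June 2018 is 18 June 2023.
The period was tolled for 296 days by the defendant's absence from the jurisdiction (18 November 2021 to 10 September 2022), pushing the deadline to 9 April 2024.
The written tolling agreement from 16 January 2023 to 1 May 2023 tolled the period for 105 days, extending the deadline to 23 July 2024.

23 July 2024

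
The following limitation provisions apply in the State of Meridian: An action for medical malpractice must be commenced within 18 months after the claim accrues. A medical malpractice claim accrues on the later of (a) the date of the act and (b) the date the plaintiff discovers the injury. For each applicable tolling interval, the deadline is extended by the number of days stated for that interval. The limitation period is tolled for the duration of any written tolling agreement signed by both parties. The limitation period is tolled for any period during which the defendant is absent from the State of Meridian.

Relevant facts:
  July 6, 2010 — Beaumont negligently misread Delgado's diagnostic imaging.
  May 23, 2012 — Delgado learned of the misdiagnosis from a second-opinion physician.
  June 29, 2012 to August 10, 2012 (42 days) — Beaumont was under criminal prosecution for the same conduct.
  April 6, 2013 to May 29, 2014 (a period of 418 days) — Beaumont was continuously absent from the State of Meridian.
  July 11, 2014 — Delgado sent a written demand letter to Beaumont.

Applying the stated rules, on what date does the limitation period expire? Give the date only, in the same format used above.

January 15, 2015

Because discovery on May 23, 2012 post-dates the July 6, 2010 act, accrual under the later-of rule falls on May 23, 2012.
18 months from May 23, 2012 is November 23, 2013.
The period was tolled for 418 days by the defendant's absence from the jurisdiction (April 6, 2013 to May 29, 2014), pushing the deadline to January 15, 2015.
The pending criminal prosecution from June 29, 2012 to August 10, 2012 does not toll the period, because no stated rule makes a criminal prosecution a tolling event.
Nothing else in the chronology tolls or restarts the period.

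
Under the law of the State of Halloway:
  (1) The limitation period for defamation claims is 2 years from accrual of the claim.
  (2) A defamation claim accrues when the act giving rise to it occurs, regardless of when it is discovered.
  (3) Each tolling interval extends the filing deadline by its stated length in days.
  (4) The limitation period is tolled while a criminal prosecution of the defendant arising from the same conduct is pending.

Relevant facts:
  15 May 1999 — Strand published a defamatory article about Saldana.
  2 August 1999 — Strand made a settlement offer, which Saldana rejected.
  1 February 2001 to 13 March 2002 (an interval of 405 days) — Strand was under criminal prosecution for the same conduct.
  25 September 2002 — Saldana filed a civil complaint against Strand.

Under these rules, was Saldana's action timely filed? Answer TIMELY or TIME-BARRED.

The claim accrued on 15 May 1999, the date of the act.
Adding the 2 years base period to 15 May 1999 gives a deadline of 15 May 2001, before any tolling.
Because the pending criminal prosecution ran from 1 February 2001 to 13 March 2002, the deadline is extended by 405 days to 24 June 2002.
None of the other events listed affects the running of the period under the stated rules.
The 25 September 2002 filing falls after the 24 June 2002 deadline; the claim is time-barred.

TIME-BARRED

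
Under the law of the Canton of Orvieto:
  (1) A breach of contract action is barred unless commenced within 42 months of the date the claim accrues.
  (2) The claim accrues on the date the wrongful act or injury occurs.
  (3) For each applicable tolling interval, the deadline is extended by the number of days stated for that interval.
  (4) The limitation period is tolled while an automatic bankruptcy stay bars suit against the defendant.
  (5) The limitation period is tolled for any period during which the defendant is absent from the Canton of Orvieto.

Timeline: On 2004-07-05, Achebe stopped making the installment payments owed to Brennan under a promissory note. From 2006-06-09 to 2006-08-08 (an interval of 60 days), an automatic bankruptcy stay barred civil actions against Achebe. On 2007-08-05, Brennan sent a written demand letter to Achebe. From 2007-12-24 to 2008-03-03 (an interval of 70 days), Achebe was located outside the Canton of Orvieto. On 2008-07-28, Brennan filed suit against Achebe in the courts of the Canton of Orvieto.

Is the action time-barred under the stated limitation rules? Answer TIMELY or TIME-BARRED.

TIME-BARRED

The claim accrued on 2004-07-05, the date of the act.
42 months from 2004-07-05 is 2008-01-05.
The automatic bankruptcy stay from 2006-06-09 to 2006-08-08 tolled the period for 60 days, extending the deadline to 2008-03-05.
The period was tolled for 70 days by the defendant's absence from the jurisdiction (2007-12-24 to 2008-03-03), pushing the deadline to 2008-05-14.
The other events in the timeline have no effect on the limitation period under the stated rules.
The 2008-07-28 filing falls after the 2008-05-14 deadline; the claim is time-barred.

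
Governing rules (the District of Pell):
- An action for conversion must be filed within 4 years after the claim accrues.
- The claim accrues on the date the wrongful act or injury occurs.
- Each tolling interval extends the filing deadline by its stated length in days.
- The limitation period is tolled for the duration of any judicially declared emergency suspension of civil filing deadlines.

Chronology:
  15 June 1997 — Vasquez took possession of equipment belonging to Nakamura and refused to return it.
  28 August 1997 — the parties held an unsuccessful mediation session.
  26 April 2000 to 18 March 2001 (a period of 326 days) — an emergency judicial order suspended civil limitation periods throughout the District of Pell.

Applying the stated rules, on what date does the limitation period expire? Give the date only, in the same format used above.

The limitation period began to run on 15 June 1997.
Adding the 4 years base period to 15 June 1997 gives a deadline of 15 June 2001, before any tolling.
The emergency suspension of filing deadlines from 26 April 2000 to 18 March 2001 tolled the period for 326 days, extending the deadline to 7 May 2002.
Nothing else in the chronology tolls or restarts the period.

7 May 2002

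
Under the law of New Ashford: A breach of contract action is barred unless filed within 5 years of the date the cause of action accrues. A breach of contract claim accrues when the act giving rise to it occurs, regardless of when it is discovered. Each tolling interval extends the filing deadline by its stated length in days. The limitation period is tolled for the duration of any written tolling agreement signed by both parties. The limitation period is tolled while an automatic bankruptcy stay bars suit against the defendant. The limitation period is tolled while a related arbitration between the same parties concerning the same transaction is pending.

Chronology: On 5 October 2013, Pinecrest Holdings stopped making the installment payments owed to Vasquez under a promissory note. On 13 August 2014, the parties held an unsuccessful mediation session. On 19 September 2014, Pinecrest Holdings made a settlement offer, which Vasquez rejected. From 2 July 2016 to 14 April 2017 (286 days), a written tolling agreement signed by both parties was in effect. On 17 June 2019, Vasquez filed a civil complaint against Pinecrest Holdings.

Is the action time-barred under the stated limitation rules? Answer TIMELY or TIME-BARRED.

The limitation period began to run on 5 October 2013.
The untolled deadline — 5 years after 5 October 2013 — is 5 October 2018.
The period was tolled for 286 days by the written tolling agreement (2 July 2016 to 14 April 2017), pushing the deadline to 18 July 2019.
The other events in the timeline have no effect on the limitation period under the stated rules.
Filing on 17 June 2019 beat the 18 July 2019 deadline — the action is timely.

TIMELY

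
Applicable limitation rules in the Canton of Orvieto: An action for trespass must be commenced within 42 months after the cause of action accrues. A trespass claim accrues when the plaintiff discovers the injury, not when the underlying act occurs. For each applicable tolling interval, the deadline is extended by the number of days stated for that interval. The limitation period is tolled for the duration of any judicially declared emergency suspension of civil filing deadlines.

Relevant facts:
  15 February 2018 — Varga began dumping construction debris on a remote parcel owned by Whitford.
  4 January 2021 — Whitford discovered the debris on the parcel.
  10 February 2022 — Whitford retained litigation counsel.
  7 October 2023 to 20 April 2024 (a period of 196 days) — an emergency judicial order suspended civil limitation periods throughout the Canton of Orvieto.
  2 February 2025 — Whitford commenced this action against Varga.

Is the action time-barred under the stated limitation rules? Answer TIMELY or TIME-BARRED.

The claim did not accrue until Whitford discovered the injury on 4 January 2021; the 15 February 2018 act date does not start the clock under the stated rule.
The untolled deadline — 42 months after 4 January 2021 — is 4 July 2024.
The emergency suspension of filing deadlines from 7 October 2023 to 20 April 2024 tolled the period for 196 days, extending the deadline to 16 January 2025.
The other events in the timeline have no effect on the limitation period under the stated rules.
The 2 February 2025 filing falls after the 16 January 2025 deadline; the claim is time-barred.

TIME-BARRED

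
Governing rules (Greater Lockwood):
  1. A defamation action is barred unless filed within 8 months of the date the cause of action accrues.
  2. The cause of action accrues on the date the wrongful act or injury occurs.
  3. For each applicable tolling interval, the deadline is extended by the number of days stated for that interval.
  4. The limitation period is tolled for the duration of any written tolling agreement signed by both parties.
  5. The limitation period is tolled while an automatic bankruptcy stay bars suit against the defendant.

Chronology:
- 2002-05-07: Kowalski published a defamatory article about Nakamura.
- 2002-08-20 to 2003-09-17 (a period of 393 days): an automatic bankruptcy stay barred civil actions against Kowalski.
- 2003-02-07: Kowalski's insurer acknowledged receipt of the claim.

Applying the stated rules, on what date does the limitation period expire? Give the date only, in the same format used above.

2004-02-04

The cause of action accrued on 2002-05-07, the date of the act.
Adding the 8 months base period to 2002-05-07 gives a deadline of 2003-01-07, before any tolling.
Because the automatic bankruptcy stay ran from 2002-08-20 to 2003-09-17, the deadline is extended by 393 days to 2004-02-04.
None of the other events listed affects the running of the period under the stated rules.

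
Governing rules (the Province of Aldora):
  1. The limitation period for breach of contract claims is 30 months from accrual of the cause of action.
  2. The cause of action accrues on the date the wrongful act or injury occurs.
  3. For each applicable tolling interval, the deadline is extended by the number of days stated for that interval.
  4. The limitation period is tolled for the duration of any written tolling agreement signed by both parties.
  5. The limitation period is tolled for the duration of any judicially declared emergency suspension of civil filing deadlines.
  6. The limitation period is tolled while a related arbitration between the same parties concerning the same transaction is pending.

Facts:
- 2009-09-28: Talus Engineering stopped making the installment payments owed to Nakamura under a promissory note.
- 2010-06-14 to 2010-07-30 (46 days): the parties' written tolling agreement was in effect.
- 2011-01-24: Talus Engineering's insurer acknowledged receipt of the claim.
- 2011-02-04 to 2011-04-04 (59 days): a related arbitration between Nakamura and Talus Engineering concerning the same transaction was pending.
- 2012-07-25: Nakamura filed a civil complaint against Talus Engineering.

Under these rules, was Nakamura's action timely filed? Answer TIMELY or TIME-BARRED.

The cause of action accrued on 2009-09-28, the date of the act.
30 months from 2009-09-28 is 2012-03-28.
Because the written tolling agreement ran from 2010-06-14 to 2010-07-30, the deadline is extended by 46 days to 2012-05-13.
The pending related arbitration from 2011-02-04 to 2011-04-04 tolled the period for 59 days, extending the deadline to 2012-07-11.
The other events in the timeline have no effect on the limitation period under the stated rules.
Nakamura filed on 2012-07-25, after the 2012-07-11 deadline, so the action is time-barred.

TIME-BARRED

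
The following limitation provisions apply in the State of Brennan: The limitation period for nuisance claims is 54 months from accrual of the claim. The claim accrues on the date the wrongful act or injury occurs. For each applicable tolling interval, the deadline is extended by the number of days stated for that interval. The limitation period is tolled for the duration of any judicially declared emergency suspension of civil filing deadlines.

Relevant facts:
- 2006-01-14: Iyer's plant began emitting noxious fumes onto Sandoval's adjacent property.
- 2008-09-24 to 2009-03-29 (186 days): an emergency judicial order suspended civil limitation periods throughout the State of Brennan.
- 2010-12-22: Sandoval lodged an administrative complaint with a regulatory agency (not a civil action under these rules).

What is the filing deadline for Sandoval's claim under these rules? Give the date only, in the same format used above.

2011-01-16

The claim accrued on 2006-01-14, when the wrongful act occurred.
The untolled deadline — 54 months after 2006-01-14 — is 2010-07-14.
Because the emergency suspension of filing deadlines ran from 2008-09-24 to 2009-03-29, the deadline is extended by 186 days to 2011-01-16.
Nothing else in the chronology tolls or restarts the period.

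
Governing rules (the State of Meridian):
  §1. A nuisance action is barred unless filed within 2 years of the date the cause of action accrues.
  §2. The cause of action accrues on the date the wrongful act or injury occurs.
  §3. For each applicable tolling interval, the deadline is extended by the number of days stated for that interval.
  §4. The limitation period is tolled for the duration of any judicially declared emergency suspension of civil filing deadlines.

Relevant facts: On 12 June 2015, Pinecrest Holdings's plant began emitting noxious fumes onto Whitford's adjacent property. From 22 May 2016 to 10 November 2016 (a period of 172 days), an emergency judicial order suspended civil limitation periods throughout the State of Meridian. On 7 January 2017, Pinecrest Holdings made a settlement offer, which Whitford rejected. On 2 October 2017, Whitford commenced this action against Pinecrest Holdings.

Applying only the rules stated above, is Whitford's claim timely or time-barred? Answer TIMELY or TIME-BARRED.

TIMELY

The limitation period began to run on 12 June 2015.
The untolled deadline — 2 years after 12 June 2015 — is 12 June 2017.
The emergency suspension of filing deadlines from 22 May 2016 to 10 November 2016 tolled the period for 172 days, extending the deadline to 1 December 2017.
None of the other events listed affects the running of the period under the stated rules.
Whitford filed on 2 October 2017, before the 1 December 2017 deadline, so the action is timely.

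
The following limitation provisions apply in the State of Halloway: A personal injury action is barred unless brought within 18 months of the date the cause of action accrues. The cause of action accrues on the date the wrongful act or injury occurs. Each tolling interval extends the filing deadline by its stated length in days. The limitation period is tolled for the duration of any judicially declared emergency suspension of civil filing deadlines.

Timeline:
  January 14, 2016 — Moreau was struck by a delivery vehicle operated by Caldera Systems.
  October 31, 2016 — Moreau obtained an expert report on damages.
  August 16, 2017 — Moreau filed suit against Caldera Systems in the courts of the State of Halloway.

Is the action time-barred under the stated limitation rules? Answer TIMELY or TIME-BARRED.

The cause of action accrued on January 14, 2016, the date of the act.
Adding the 18 months base period to January 14, 2016 gives a deadline of July 14, 2017, before any tolling.
None of the other events listed affects the running of the period under the stated rules.
Filing on August 16, 2017 missed the July 14, 2017 deadline — the action is time-barred.

TIME-BARRED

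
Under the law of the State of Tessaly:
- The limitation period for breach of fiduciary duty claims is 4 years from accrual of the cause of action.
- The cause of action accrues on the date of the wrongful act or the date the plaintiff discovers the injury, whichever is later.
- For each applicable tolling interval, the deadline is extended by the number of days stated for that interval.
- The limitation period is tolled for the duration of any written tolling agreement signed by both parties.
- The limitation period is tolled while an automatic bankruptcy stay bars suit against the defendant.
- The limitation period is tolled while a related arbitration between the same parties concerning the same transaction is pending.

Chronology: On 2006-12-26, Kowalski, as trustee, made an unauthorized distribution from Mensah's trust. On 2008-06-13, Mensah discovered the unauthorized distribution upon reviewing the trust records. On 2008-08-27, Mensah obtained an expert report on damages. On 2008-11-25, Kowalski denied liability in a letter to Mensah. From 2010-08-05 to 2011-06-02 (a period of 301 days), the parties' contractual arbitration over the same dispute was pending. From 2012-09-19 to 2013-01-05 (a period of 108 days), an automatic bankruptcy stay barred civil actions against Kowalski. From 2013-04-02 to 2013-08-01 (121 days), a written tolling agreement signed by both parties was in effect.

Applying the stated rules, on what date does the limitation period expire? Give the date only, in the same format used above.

2013-11-25

Because discovery on 2008-06-13 post-dates the 2006-12-26 act, accrual under the later-of rule falls on 2008-06-13.
The untolled deadline — 4 years after 2008-06-13 — is 2012-06-13.
The pending related arbitration from 2010-08-05 to 2011-06-02 tolled the period for 301 days, extending the deadline to 2013-04-10.
The period was tolled for 108 days by the automatic bankruptcy stay (2012-09-19 to 2013-01-05), pushing the deadline to 2013-07-27.
The period was tolled for 121 days by the written tolling agreement (2013-04-02 to 2013-08-01), pushing the deadline to 2013-11-25.
None of the other events listed affects the running of the period under the stated rules.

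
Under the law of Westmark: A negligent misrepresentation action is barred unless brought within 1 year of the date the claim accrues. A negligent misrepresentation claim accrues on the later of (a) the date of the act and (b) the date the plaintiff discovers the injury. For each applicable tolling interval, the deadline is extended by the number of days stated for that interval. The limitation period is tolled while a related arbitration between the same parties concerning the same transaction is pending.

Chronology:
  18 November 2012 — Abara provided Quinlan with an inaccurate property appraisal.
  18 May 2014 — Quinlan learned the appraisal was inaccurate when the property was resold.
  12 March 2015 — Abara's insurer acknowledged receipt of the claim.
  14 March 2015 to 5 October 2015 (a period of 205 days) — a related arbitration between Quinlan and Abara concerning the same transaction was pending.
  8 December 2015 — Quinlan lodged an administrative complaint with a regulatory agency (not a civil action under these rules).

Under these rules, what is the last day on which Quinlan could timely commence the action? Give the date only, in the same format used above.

The claim accrued on 18 May 2014 — the later of the 18 November 2012 act and the 18 May 2014 discovery.
1 year from 18 May 2014 is 18 May 2015.
The pending related arbitration from 14 March 2015 to 5 October 2015 tolled the period for 205 days, extending the deadline to 9 December 2015.
None of the other events listed affects the running of the period under the stated rules.

9 December 2015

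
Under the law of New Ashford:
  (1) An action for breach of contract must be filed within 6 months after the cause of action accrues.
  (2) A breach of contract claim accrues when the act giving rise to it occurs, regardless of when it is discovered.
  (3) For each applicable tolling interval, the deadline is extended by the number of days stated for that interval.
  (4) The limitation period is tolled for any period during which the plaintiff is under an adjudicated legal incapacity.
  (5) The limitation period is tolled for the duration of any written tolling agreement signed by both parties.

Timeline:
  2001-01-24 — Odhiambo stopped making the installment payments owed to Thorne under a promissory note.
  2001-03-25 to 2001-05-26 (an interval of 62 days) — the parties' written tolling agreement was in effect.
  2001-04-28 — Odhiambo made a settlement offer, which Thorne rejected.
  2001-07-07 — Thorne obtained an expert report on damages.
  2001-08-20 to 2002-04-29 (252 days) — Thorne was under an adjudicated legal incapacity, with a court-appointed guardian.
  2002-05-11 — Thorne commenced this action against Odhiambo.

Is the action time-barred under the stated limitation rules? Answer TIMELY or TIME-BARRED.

The cause of action accrued on 2001-01-24, the date of the act.
6 months from 2001-01-24 is 2001-07-24.
Because the written tolling agreement ran from 2001-03-25 to 2001-05-26, the deadline is extended by 62 days to 2001-09-24.
Because the plaintiff's legal incapacity ran from 2001-08-20 to 2002-04-29, the deadline is extended by 252 days to 2002-06-03.
Nothing else in the chronology tolls or restarts the period.
Filing on 2002-05-11 beat the 2002-06-03 deadline — the action is timely.

TIMELY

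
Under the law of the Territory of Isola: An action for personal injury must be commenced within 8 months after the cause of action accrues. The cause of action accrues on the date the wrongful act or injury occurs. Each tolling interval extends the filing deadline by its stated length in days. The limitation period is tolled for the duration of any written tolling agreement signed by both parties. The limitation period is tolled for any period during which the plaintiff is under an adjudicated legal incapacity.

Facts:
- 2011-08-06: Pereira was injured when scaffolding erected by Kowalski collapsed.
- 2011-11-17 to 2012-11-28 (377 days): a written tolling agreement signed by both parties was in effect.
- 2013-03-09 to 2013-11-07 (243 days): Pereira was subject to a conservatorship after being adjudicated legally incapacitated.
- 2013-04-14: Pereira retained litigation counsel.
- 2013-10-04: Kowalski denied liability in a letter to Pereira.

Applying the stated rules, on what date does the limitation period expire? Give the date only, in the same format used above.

2013-12-17

The limitation period began to run on 2011-08-06.
8 months from 2011-08-06 is 2012-04-06.
The written tolling agreement from 2011-11-17 to 2012-11-28 tolled the period for 377 days, extending the deadline to 2013-04-18.
Because the plaintiff's legal incapacity ran from 2013-03-09 to 2013-11-07, the deadline is extended by 243 days to 2013-12-17.
Nothing else in the chronology tolls or restarts the period.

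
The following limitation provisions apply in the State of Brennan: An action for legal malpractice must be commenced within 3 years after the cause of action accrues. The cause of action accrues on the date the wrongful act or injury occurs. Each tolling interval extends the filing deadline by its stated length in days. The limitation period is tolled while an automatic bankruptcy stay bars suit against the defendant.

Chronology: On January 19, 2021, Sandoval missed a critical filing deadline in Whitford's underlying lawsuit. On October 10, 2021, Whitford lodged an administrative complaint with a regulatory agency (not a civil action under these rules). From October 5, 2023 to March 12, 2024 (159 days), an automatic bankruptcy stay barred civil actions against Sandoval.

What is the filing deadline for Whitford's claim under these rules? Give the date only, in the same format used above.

June 26, 2024

The cause of action accrued on January 19, 2021, the date of the act.
The untolled deadline — 3 years after January 19, 2021 — is January 19, 2024.
The period was tolled for 159 days by the automatic bankruptcy stay (October 5, 2023 to March 12, 2024), pushing the deadline to June 26, 2024.
The other events in the timeline have no effect on the limitation period under the stated rules.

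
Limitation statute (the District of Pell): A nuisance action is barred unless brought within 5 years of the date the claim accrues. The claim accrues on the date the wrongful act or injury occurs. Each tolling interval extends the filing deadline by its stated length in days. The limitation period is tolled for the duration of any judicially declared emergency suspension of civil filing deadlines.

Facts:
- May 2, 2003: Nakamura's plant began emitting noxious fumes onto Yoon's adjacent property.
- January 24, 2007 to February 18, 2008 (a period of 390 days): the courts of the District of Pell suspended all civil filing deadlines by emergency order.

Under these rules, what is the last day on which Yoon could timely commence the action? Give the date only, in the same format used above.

The claim accrued on May 2, 2003, when the wrongful act occurred.
The untolled deadline — 5 years after May 2, 2003 — is May 2, 2008.
Because the emergency suspension of filing deadlines ran from January 24, 2007 to February 18, 2008, the deadline is extended by 390 days to May 27, 2009.

May 27, 2009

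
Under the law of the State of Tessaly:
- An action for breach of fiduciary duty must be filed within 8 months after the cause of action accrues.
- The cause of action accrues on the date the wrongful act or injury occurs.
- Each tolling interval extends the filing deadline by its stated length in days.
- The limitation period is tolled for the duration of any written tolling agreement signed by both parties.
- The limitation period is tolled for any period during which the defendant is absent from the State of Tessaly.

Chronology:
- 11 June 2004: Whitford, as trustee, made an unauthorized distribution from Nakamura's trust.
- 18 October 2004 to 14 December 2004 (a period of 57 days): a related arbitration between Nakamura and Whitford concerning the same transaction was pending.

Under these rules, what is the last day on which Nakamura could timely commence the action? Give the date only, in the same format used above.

The cause of action accrued on 11 June 2004, the date of the act.
8 months from 11 June 2004 is 11 February 2005.
No stated provision tolls the period for a pending arbitration, so the interval from 18 October 2004 to 14 December 2004 has no effect on the deadline.

11 February 2005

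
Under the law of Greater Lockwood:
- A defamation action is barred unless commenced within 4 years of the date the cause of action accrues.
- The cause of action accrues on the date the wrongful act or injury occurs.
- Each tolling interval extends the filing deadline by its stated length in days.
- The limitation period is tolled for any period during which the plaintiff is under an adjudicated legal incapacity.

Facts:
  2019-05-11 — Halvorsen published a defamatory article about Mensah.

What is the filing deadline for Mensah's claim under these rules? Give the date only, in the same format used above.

The cause of action accrued on 2019-05-11, the date of the act.
4 years from 2019-05-11 is 2023-05-11.

2023-05-11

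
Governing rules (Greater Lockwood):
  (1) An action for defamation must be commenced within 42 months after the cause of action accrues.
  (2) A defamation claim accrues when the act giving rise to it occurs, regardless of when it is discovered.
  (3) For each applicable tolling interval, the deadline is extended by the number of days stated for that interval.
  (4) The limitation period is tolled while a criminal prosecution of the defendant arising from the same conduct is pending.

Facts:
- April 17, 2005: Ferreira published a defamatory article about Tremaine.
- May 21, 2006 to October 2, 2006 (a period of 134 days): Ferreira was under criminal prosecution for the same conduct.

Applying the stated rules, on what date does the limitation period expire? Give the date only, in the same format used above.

February 28, 2009

The cause of action accrued on April 17, 2005, the date of the act.
The untolled deadline — 42 months after April 17, 2005 — is October 17, 2008.
The period was tolled for 134 days by the pending criminal prosecution (May 21, 2006 to October 2, 2006), pushing the deadline to February 28, 2009.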